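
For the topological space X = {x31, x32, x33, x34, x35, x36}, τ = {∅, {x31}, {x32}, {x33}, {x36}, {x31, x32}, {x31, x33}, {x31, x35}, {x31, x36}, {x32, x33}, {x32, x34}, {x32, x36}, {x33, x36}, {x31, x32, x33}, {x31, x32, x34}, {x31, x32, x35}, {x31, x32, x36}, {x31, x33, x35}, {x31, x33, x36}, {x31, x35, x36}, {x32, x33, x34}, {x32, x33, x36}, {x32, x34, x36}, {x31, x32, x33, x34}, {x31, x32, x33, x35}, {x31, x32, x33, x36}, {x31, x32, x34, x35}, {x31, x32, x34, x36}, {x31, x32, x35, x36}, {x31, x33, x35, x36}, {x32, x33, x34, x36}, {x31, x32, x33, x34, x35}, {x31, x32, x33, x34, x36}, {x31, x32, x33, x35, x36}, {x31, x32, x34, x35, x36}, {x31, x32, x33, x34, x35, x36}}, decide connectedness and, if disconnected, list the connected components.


(X, τ) is disconnected; components = [{x33}, {x36}, {x31, x35}, {x32, x34}].

Find clopen sets (U ∈ τ with X ∖ U ∈ τ):
  U = ∅, X ∖ U = {x31, x32, x33, x34, x35, x36} — both open, so U is clopen.
  U = {x33}, X ∖ U = {x31, x32, x34, x35, x36} — both open, so U is clopen.
  U = {x36}, X ∖ U = {x31, x32, x33, x34, x35} — both open, so U is clopen.
  U = {x31, x35}, X ∖ U = {x32, x33, x34, x36} — both open, so U is clopen.
  U = {x32, x34}, X ∖ U = {x31, x33, x35, x36} — both open, so U is clopen.
  U = {x33, x36}, X ∖ U = {x31, x32, x34, x35} — both open, so U is clopen.
  U = {x31, x33, x35}, X ∖ U = {x32, x34, x36} — both open, so U is clopen.
  U = {x31, x35, x36}, X ∖ U = {x32, x33, x34} — both open, so U is clopen.
  U = {x32, x33, x34}, X ∖ U = {x31, x35, x36} — both open, so U is clopen.
  U = {x32, x34, x36}, X ∖ U = {x31, x33, x35} — both open, so U is clopen.
  U = {x31, x32, x34, x35}, X ∖ U = {x33, x36} — both open, so U is clopen.
  U = {x31, x33, x35, x36}, X ∖ U = {x32, x34} — both open, so U is clopen.
  U = {x32, x33, x34, x36}, X ∖ U = {x31, x35} — both open, so U is clopen.
  U = {x31, x32, x33, x34, x35}, X ∖ U = {x36} — both open, so U is clopen.
  U = {x31, x32, x34, x35, x36}, X ∖ U = {x33} — both open, so U is clopen.
  U = {x31, x32, x33, x34, x35, x36}, X ∖ U = ∅ — both open, so U is clopen.
Nontrivial clopen(s) exist: e.g. {x31, x33, x35}. So (X, τ) is disconnected.
Compute connected components by grouping points that agree on all clopens:
  component: {x33}
  component: {x36}
  component: {x31, x35}
  component: {x32, x34}


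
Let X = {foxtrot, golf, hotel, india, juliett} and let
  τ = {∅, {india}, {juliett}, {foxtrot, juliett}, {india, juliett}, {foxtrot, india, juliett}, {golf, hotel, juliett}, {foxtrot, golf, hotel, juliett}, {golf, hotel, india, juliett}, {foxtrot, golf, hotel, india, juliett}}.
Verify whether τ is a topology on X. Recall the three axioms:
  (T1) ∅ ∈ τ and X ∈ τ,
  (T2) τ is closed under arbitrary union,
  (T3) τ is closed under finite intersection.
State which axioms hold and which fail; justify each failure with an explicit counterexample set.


τ IS a topology on X.

Axiom (T1): ∅ ∈ τ? Yes; X ∈ τ? Yes.
Axiom (T2/T3): check pairwise unions and intersections of members of τ.
All pairwise intersections and unions checked — each lies in τ. Therefore τ satisfies (T1), (T2), (T3): it IS a topology on X.


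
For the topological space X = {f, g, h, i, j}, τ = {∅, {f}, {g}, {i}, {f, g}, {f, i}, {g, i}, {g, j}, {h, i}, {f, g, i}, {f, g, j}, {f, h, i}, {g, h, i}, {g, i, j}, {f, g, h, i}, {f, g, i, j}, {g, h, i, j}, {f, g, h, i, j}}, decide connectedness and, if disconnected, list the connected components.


(X, τ) is disconnected; components = [{f}, {g, j}, {h, i}].

Find clopen sets (U ∈ τ with X ∖ U ∈ τ):
  U = ∅, X ∖ U = {f, g, h, i, j} — both open, so U is clopen.
  U = {f}, X ∖ U = {g, h, i, j} — both open, so U is clopen.
  U = {g, j}, X ∖ U = {f, h, i} — both open, so U is clopen.
  U = {h, i}, X ∖ U = {f, g, j} — both open, so U is clopen.
  U = {f, g, j}, X ∖ U = {h, i} — both open, so U is clopen.
  U = {f, h, i}, X ∖ U = {g, j} — both open, so U is clopen.
  U = {g, h, i, j}, X ∖ U = {f} — both open, so U is clopen.
  U = {f, g, h, i, j}, X ∖ U = ∅ — both open, so U is clopen.
Nontrivial clopen(s) exist: e.g. {f}. So (X, τ) is disconnected.
Compute connected components by grouping points that agree on all clopens:
  component: {f}
  component: {g, j}
  component: {h, i}


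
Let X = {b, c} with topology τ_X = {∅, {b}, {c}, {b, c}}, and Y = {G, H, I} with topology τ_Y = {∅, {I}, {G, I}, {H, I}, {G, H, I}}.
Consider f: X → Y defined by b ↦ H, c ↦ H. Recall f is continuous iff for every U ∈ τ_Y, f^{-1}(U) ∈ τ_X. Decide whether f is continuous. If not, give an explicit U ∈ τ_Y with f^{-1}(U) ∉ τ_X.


f IS continuous.

Compute f^{-1}(U) for each U ∈ τ_Y:
  U = ∅: f^{-1}(U) = ∅ ∈ τ_X ✓.
  U = {I}: f^{-1}(U) = ∅ ∈ τ_X ✓.
  U = {G, I}: f^{-1}(U) = ∅ ∈ τ_X ✓.
  U = {H, I}: f^{-1}(U) = {b, c} ∈ τ_X ✓.
  U = {G, H, I}: f^{-1}(U) = {b, c} ∈ τ_X ✓.
Every preimage lies in τ_X, so f IS continuous.


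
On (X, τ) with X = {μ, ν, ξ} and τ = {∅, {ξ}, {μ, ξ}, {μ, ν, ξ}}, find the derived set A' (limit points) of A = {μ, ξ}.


A' = {μ, ν}

For each x ∈ X, list the open sets U ∈ τ with x ∈ U, then check whether U ∩ (A ∖ {x}) ≠ ∅ for every such U.
  x = μ: opens ∋ x are {μ, ξ}, {μ, ν, ξ}; each meets A ∖ {μ}, so x IS a limit point.
  x = ν: opens ∋ x are {μ, ν, ξ}; each meets A ∖ {ν}, so x IS a limit point.
  x = ξ: open {ξ} ∋ x has {ξ} ∩ (A ∖ {ξ}) = ∅, so x is NOT a limit point.
Collecting: A' = {μ, ν}.


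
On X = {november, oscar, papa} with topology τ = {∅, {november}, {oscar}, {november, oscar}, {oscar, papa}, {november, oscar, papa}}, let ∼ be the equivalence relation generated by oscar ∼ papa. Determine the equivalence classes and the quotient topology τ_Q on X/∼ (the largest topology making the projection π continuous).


X/∼ = {[november], [oscar=papa]}; |τ_Q| = 4.

Equivalence classes: [november], [oscar=papa].
Quotient map π: X → X/∼ sends november ↦ [november], oscar ↦ [oscar=papa], papa ↦ [oscar=papa].
For each subset V ⊆ X/∼, compute π^{-1}(V) ⊆ X and check whether π^{-1}(V) ∈ τ. V is open in τ_Q iff π^{-1}(V) ∈ τ.
  V = {}: π^{-1}(V) = ∅ ∈ τ ✓.
  V = {[november]}: π^{-1}(V) = {november} ∈ τ ✓.
  V = {[oscar=papa]}: π^{-1}(V) = {oscar, papa} ∈ τ ✓.
  V = {[november], [oscar=papa]}: π^{-1}(V) = {november, oscar, papa} ∈ τ ✓.
Open sets in the quotient: τ_Q = {{}, {[november]}, {[oscar=papa]}, {[november], [oscar=papa]}} (4 elements).


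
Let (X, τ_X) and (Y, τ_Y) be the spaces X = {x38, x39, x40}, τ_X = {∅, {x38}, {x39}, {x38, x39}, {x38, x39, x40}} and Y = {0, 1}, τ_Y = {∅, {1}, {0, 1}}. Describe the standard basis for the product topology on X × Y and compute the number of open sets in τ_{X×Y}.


Basis B = {∅ × ∅, {x38} × {1}, {x39} × {1}, {x38} × {0, 1}, {x38, x39} × {1}, {x39} × {0, 1}, {x38, x39, x40} × {1}, {x38, x39} × {0, 1}, {x38, x39, x40} × {0, 1}}; |τ_{X×Y}| = 14.

Enumerate products U × V with U ∈ τ_X, V ∈ τ_Y (deduplicated):
  ∅ × ∅ = {} (∅)
  {x38} × {1} = {(x38,1)}
  {x39} × {1} = {(x39,1)}
  {x38} × {0, 1} = {(x38,0), (x38,1)}
  {x38, x39} × {1} = {(x38,1), (x39,1)}
  {x39} × {0, 1} = {(x39,0), (x39,1)}
  {x38, x39, x40} × {1} = {(x38,1), (x39,1), (x40,1)}
  {x38, x39} × {0, 1} = {(x38,0), (x38,1), (x39,0), (x39,1)}
  {x38, x39, x40} × {0, 1} = {(x38,0), (x38,1), (x39,0), (x39,1), (x40,0), (x40,1)}
These 9 distinct sets form the basis B.
Close under arbitrary unions to get τ_{X×Y}; counting gives |τ_{X×Y}| = 14.


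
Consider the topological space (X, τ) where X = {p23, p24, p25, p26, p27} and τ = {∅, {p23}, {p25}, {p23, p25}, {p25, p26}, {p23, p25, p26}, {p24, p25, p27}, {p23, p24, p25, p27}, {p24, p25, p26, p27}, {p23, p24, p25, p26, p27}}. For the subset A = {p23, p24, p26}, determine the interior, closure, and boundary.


int(A) = {p23}, cl(A) = {p23, p24, p26, p27}, ∂A = {p24, p26, p27}.

Closed sets in (X, τ) are complements of opens:
  closed(X, τ) = {∅, {p23}, {p26}, {p23, p26}, {p24, p27}, {p23, p24, p27}, {p24, p26, p27}, {p23, p24, p26, p27}, {p24, p25, p26, p27}, {p23, p24, p25, p26, p27}}.
int(A) = ⋃ {U ∈ τ : U ⊆ A}. Opens contained in A: ∅, {p23}.
Taking the union of these: int(A) = {p23}.
cl(A) = ⋂ {C closed : A ⊆ C}. Closed sets containing A: {p23, p24, p26, p27}, {p23, p24, p25, p26, p27}.
Intersecting these: cl(A) = {p23, p24, p26, p27}.
∂A = cl(A) ∖ int(A) = {p23, p24, p26, p27} ∖ {p23} = {p24, p26, p27}.


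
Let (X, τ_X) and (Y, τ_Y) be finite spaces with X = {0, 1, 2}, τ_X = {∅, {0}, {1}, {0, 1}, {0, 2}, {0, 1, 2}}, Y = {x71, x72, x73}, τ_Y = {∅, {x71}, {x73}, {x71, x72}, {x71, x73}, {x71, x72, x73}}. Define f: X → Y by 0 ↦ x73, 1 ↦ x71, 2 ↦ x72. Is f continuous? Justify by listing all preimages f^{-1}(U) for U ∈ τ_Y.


f is NOT continuous.

Compute f^{-1}(U) for each U ∈ τ_Y:
  U = ∅: f^{-1}(U) = ∅ ∈ τ_X ✓.
  U = {x71}: f^{-1}(U) = {1} ∈ τ_X ✓.
  U = {x73}: f^{-1}(U) = {0} ∈ τ_X ✓.
  U = {x71, x72}: f^{-1}(U) = {1, 2} ∉ τ_X ✗.
  U = {x71, x73}: f^{-1}(U) = {0, 1} ∈ τ_X ✓.
  U = {x71, x72, x73}: f^{-1}(U) = {0, 1, 2} ∈ τ_X ✓.
Found U = {x71, x72} with f^{-1}(U) = {1, 2} not in τ_X. Therefore f is NOT continuous.


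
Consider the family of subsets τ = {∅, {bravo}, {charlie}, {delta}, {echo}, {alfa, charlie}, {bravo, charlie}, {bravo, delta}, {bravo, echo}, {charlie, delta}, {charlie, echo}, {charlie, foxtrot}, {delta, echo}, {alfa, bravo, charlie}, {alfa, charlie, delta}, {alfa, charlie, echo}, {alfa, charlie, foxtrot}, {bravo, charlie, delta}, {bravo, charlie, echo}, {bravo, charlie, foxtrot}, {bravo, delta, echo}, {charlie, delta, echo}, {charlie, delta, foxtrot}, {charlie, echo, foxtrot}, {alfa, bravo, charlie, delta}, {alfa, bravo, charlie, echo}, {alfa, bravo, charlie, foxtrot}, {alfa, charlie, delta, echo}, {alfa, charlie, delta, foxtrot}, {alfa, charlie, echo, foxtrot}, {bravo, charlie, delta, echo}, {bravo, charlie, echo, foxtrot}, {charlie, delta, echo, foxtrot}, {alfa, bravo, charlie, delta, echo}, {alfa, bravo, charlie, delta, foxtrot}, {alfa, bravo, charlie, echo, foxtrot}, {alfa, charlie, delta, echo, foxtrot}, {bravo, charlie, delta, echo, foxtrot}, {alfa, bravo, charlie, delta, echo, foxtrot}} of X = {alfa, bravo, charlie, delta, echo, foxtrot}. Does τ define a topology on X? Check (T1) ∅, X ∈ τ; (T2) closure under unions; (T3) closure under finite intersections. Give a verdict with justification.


τ is NOT a topology on X.

Axiom (T1): ∅ ∈ τ? Yes; X ∈ τ? Yes.
Axiom (T2/T3): check pairwise unions and intersections of members of τ.
Counterexample for (T2): {bravo} ∪ {charlie, delta, foxtrot} = {bravo, charlie, delta, foxtrot} ∉ τ. Therefore τ is NOT a topology.


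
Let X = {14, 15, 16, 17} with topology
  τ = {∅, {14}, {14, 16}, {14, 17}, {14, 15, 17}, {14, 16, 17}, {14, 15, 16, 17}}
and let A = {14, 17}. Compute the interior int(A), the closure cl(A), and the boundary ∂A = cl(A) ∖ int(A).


int(A) = {14, 17}, cl(A) = {14, 15, 16, 17}, ∂A = {15, 16}.

Closed sets in (X, τ) are complements of opens:
  closed(X, τ) = {∅, {15}, {16}, {15, 16}, {15, 17}, {15, 16, 17}, {14, 15, 16, 17}}.
int(A) = ⋃ {U ∈ τ : U ⊆ A}. Opens contained in A: ∅, {14}, {14, 17}.
Taking the union of these: int(A) = {14, 17}.
cl(A) = ⋂ {C closed : A ⊆ C}. Closed sets containing A: {14, 15, 16, 17}.
Intersecting these: cl(A) = {14, 15, 16, 17}.
∂A = cl(A) ∖ int(A) = {14, 15, 16, 17} ∖ {14, 17} = {15, 16}.


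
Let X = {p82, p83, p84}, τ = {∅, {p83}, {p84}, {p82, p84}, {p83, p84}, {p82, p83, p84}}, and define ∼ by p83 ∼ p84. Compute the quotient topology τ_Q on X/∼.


X/∼ = {[p82], [p83=p84]}; |τ_Q| = 3.

Equivalence classes: [p82], [p83=p84].
Quotient map π: X → X/∼ sends p82 ↦ [p82], p83 ↦ [p83=p84], p84 ↦ [p83=p84].
For each subset V ⊆ X/∼, compute π^{-1}(V) ⊆ X and check whether π^{-1}(V) ∈ τ. V is open in τ_Q iff π^{-1}(V) ∈ τ.
  V = {}: π^{-1}(V) = ∅ ∈ τ ✓.
  V = {[p82]}: π^{-1}(V) = {p82} ∉ τ ✗.
  V = {[p83=p84]}: π^{-1}(V) = {p83, p84} ∈ τ ✓.
  V = {[p82], [p83=p84]}: π^{-1}(V) = {p82, p83, p84} ∈ τ ✓.
Open sets in the quotient: τ_Q = {{}, {[p83=p84]}, {[p82], [p83=p84]}} (3 elements).


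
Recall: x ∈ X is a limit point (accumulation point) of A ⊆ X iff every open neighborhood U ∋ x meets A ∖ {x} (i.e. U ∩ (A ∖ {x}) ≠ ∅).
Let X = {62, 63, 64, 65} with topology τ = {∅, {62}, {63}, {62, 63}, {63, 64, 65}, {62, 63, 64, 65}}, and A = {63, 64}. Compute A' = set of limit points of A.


A' = {64, 65}

For each x ∈ X, list the open sets U ∈ τ with x ∈ U, then check whether U ∩ (A ∖ {x}) ≠ ∅ for every such U.
  x = 62: open {62} ∋ x has {62} ∩ (A ∖ {62}) = ∅, so x is NOT a limit point.
  x = 63: open {63} ∋ x has {63} ∩ (A ∖ {63}) = ∅, so x is NOT a limit point.
  x = 64: opens ∋ x are {63, 64, 65}, {62, 63, 64, 65}; each meets A ∖ {64}, so x IS a limit point.
  x = 65: opens ∋ x are {63, 64, 65}, {62, 63, 64, 65}; each meets A ∖ {65}, so x IS a limit point.
Collecting: A' = {64, 65}.


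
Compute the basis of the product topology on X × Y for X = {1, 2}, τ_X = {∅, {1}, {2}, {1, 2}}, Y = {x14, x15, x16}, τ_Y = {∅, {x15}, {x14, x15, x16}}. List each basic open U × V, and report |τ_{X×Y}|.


Basis B = {∅ × ∅, {1} × {x15}, {2} × {x15}, {1, 2} × {x15}, {1} × {x14, x15, x16}, {2} × {x14, x15, x16}, {1, 2} × {x14, x15, x16}}; |τ_{X×Y}| = 9.

Enumerate products U × V with U ∈ τ_X, V ∈ τ_Y (deduplicated):
  ∅ × ∅ = {} (∅)
  {1} × {x15} = {(1,x15)}
  {2} × {x15} = {(2,x15)}
  {1, 2} × {x15} = {(1,x15), (2,x15)}
  {1} × {x14, x15, x16} = {(1,x14), (1,x15), (1,x16)}
  {2} × {x14, x15, x16} = {(2,x14), (2,x15), (2,x16)}
  {1, 2} × {x14, x15, x16} = {(1,x14), (1,x15), (1,x16), (2,x14), (2,x15), (2,x16)}
These 7 distinct sets form the basis B.
Close under arbitrary unions to get τ_{X×Y}; counting gives |τ_{X×Y}| = 9.


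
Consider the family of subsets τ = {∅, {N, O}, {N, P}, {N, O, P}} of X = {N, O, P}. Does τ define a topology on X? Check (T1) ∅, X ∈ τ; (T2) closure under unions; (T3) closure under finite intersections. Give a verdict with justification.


τ is NOT a topology on X.

Axiom (T1): ∅ ∈ τ? Yes; X ∈ τ? Yes.
Axiom (T2/T3): check pairwise unions and intersections of members of τ.
Counterexample for (T3): {N, O} ∩ {N, P} = {N} ∉ τ. Therefore τ is NOT a topology.


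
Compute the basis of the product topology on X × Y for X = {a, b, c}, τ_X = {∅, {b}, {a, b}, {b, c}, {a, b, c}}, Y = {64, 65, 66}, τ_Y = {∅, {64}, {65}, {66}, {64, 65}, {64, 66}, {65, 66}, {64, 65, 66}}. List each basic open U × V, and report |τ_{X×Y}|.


Basis B = {∅ × ∅, {b} × {64}, {b} × {65}, {b} × {66}, {a, b} × {64}, {a, b} × {65}, {a, b} × {66}, {b} × {64, 65}, {b} × {64, 66}, {b, c} × {64}, {b} × {65, 66}, {b, c} × {65}, {b, c} × {66}, {a, b, c} × {64}, {a, b, c} × {65}, {a, b, c} × {66}, {b} × {64, 65, 66}, {a, b} × {64, 65}, {a, b} × {64, 66}, {a, b} × {65, 66}, {b, c} × {64, 65}, {b, c} × {64, 66}, {b, c} × {65, 66}, {a, b} × {64, 65, 66}, {a, b, c} × {64, 65}, {a, b, c} × {64, 66}, {a, b, c} × {65, 66}, {b, c} × {64, 65, 66}, {a, b, c} × {64, 65, 66}}; |τ_{X×Y}| = 125.

Enumerate products U × V with U ∈ τ_X, V ∈ τ_Y (deduplicated):
  ∅ × ∅ = {} (∅)
  {b} × {64} = {(b,64)}
  {b} × {65} = {(b,65)}
  {b} × {66} = {(b,66)}
  {a, b} × {64} = {(a,64), (b,64)}
  {a, b} × {65} = {(a,65), (b,65)}
  {a, b} × {66} = {(a,66), (b,66)}
  {b} × {64, 65} = {(b,64), (b,65)}
  {b} × {64, 66} = {(b,64), (b,66)}
  {b, c} × {64} = {(b,64), (c,64)}
  {b} × {65, 66} = {(b,65), (b,66)}
  {b, c} × {65} = {(b,65), (c,65)}
  {b, c} × {66} = {(b,66), (c,66)}
  {a, b, c} × {64} = {(a,64), (b,64), (c,64)}
  {a, b, c} × {65} = {(a,65), (b,65), (c,65)}
  {a, b, c} × {66} = {(a,66), (b,66), (c,66)}
  {b} × {64, 65, 66} = {(b,64), (b,65), (b,66)}
  {a, b} × {64, 65} = {(a,64), (a,65), (b,64), (b,65)}
  {a, b} × {64, 66} = {(a,64), (a,66), (b,64), (b,66)}
  {a, b} × {65, 66} = {(a,65), (a,66), (b,65), (b,66)}
  {b, c} × {64, 65} = {(b,64), (b,65), (c,64), (c,65)}
  {b, c} × {64, 66} = {(b,64), (b,66), (c,64), (c,66)}
  {b, c} × {65, 66} = {(b,65), (b,66), (c,65), (c,66)}
  {a, b} × {64, 65, 66} = {(a,64), (a,65), (a,66), (b,64), (b,65), (b,66)}
  {a, b, c} × {64, 65} = {(a,64), (a,65), (b,64), (b,65), (c,64), (c,65)}
  {a, b, c} × {64, 66} = {(a,64), (a,66), (b,64), (b,66), (c,64), (c,66)}
  {a, b, c} × {65, 66} = {(a,65), (a,66), (b,65), (b,66), (c,65), (c,66)}
  {b, c} × {64, 65, 66} = {(b,64), (b,65), (b,66), (c,64), (c,65), (c,66)}
  {a, b, c} × {64, 65, 66} = {(a,64), (a,65), (a,66), (b,64), (b,65), (b,66), (c,64), (c,65), (c,66)}
These 29 distinct sets form the basis B.
Close under arbitrary unions to get τ_{X×Y}; counting gives |τ_{X×Y}| = 125.


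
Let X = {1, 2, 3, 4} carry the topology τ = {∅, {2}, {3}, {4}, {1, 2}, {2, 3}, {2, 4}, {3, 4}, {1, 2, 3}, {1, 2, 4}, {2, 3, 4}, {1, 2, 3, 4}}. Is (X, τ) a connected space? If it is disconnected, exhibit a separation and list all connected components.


(X, τ) is disconnected; components = [{3}, {4}, {1, 2}].

Find clopen sets (U ∈ τ with X ∖ U ∈ τ):
  U = ∅, X ∖ U = {1, 2, 3, 4} — both open, so U is clopen.
  U = {3}, X ∖ U = {1, 2, 4} — both open, so U is clopen.
  U = {4}, X ∖ U = {1, 2, 3} — both open, so U is clopen.
  U = {1, 2}, X ∖ U = {3, 4} — both open, so U is clopen.
  U = {3, 4}, X ∖ U = {1, 2} — both open, so U is clopen.
  U = {1, 2, 3}, X ∖ U = {4} — both open, so U is clopen.
  U = {1, 2, 4}, X ∖ U = {3} — both open, so U is clopen.
  U = {1, 2, 3, 4}, X ∖ U = ∅ — both open, so U is clopen.
Nontrivial clopen(s) exist: e.g. {3, 4}. So (X, τ) is disconnected.
Compute connected components by grouping points that agree on all clopens:
  component: {3}
  component: {4}
  component: {1, 2}


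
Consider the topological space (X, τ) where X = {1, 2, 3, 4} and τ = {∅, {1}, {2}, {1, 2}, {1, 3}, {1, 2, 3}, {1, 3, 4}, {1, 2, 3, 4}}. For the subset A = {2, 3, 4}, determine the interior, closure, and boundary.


int(A) = {2}, cl(A) = {2, 3, 4}, ∂A = {3, 4}.

Closed sets in (X, τ) are complements of opens:
  closed(X, τ) = {∅, {2}, {4}, {2, 4}, {3, 4}, {1, 3, 4}, {2, 3, 4}, {1, 2, 3, 4}}.
int(A) = ⋃ {U ∈ τ : U ⊆ A}. Opens contained in A: ∅, {2}.
Taking the union of these: int(A) = {2}.
cl(A) = ⋂ {C closed : A ⊆ C}. Closed sets containing A: {2, 3, 4}, {1, 2, 3, 4}.
Intersecting these: cl(A) = {2, 3, 4}.
∂A = cl(A) ∖ int(A) = {2, 3, 4} ∖ {2} = {3, 4}.


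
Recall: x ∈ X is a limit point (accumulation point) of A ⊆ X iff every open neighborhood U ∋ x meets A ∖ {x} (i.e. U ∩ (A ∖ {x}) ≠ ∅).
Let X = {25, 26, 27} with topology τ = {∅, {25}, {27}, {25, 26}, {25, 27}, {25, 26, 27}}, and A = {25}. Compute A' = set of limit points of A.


A' = {26}

For each x ∈ X, list the open sets U ∈ τ with x ∈ U, then check whether U ∩ (A ∖ {x}) ≠ ∅ for every such U.
  x = 25: open {25} ∋ x has {25} ∩ (A ∖ {25}) = ∅, so x is NOT a limit point.
  x = 26: opens ∋ x are {25, 26}, {25, 26, 27}; each meets A ∖ {26}, so x IS a limit point.
  x = 27: open {27} ∋ x has {27} ∩ (A ∖ {27}) = ∅, so x is NOT a limit point.
Collecting: A' = {26}.


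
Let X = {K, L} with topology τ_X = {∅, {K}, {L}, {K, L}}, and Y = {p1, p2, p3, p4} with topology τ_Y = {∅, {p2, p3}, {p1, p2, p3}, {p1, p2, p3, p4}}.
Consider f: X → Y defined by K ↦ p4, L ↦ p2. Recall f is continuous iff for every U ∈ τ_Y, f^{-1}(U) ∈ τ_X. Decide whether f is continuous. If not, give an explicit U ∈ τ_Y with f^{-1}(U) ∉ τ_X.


f IS continuous.

Compute f^{-1}(U) for each U ∈ τ_Y:
  U = ∅: f^{-1}(U) = ∅ ∈ τ_X ✓.
  U = {p2, p3}: f^{-1}(U) = {L} ∈ τ_X ✓.
  U = {p1, p2, p3}: f^{-1}(U) = {L} ∈ τ_X ✓.
  U = {p1, p2, p3, p4}: f^{-1}(U) = {K, L} ∈ τ_X ✓.
Every preimage lies in τ_X, so f IS continuous.


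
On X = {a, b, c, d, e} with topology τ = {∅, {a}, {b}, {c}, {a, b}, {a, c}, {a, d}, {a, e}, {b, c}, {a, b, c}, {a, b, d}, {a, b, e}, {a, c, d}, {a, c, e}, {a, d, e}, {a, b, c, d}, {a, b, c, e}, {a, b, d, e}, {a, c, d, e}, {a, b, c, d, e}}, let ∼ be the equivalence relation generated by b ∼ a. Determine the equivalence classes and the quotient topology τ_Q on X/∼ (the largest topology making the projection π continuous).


X/∼ = {[a=b], [c], [d], [e]}; |τ_Q| = 10.

Equivalence classes: [a=b], [c], [d], [e].
Quotient map π: X → X/∼ sends a ↦ [a=b], b ↦ [a=b], c ↦ [c], d ↦ [d], e ↦ [e].
For each subset V ⊆ X/∼, compute π^{-1}(V) ⊆ X and check whether π^{-1}(V) ∈ τ. V is open in τ_Q iff π^{-1}(V) ∈ τ.
  V = {}: π^{-1}(V) = ∅ ∈ τ ✓.
  V = {[a=b]}: π^{-1}(V) = {a, b} ∈ τ ✓.
  V = {[c]}: π^{-1}(V) = {c} ∈ τ ✓.
  V = {[a=b], [c]}: π^{-1}(V) = {a, b, c} ∈ τ ✓.
  V = {[d]}: π^{-1}(V) = {d} ∉ τ ✗.
  V = {[a=b], [d]}: π^{-1}(V) = {a, b, d} ∈ τ ✓.
  V = {[c], [d]}: π^{-1}(V) = {c, d} ∉ τ ✗.
  V = {[a=b], [c], [d]}: π^{-1}(V) = {a, b, c, d} ∈ τ ✓.
  V = {[e]}: π^{-1}(V) = {e} ∉ τ ✗.
  V = {[a=b], [e]}: π^{-1}(V) = {a, b, e} ∈ τ ✓.
  V = {[c], [e]}: π^{-1}(V) = {c, e} ∉ τ ✗.
  V = {[a=b], [c], [e]}: π^{-1}(V) = {a, b, c, e} ∈ τ ✓.
  V = {[d], [e]}: π^{-1}(V) = {d, e} ∉ τ ✗.
  V = {[a=b], [d], [e]}: π^{-1}(V) = {a, b, d, e} ∈ τ ✓.
  V = {[c], [d], [e]}: π^{-1}(V) = {c, d, e} ∉ τ ✗.
  V = {[a=b], [c], [d], [e]}: π^{-1}(V) = {a, b, c, d, e} ∈ τ ✓.
Open sets in the quotient: τ_Q = {{}, {[a=b]}, {[c]}, {[a=b], [c]}, {[a=b], [d]}, {[a=b], [c], [d]}, {[a=b], [e]}, {[a=b], [c], [e]}, {[a=b], [d], [e]}, {[a=b], [c], [d], [e]}} (10 elements).


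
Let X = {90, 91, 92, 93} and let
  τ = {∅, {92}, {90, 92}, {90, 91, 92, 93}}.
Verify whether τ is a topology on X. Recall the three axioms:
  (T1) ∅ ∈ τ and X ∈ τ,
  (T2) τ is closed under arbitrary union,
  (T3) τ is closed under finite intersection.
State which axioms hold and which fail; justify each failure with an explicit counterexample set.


τ IS a topology on X.

Axiom (T1): ∅ ∈ τ? Yes; X ∈ τ? Yes.
Axiom (T2/T3): check pairwise unions and intersections of members of τ.
All pairwise intersections and unions checked — each lies in τ. Therefore τ satisfies (T1), (T2), (T3): it IS a topology on X.


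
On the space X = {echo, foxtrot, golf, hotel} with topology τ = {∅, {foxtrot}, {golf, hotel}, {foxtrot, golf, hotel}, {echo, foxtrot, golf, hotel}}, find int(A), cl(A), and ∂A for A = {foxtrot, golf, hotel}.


int(A) = {foxtrot, golf, hotel}, cl(A) = {echo, foxtrot, golf, hotel}, ∂A = {echo}.

Closed sets in (X, τ) are complements of opens:
  closed(X, τ) = {∅, {echo}, {echo, foxtrot}, {echo, golf, hotel}, {echo, foxtrot, golf, hotel}}.
int(A) = ⋃ {U ∈ τ : U ⊆ A}. Opens contained in A: ∅, {foxtrot}, {golf, hotel}, {foxtrot, golf, hotel}.
Taking the union of these: int(A) = {foxtrot, golf, hotel}.
cl(A) = ⋂ {C closed : A ⊆ C}. Closed sets containing A: {echo, foxtrot, golf, hotel}.
Intersecting these: cl(A) = {echo, foxtrot, golf, hotel}.
∂A = cl(A) ∖ int(A) = {echo, foxtrot, golf, hotel} ∖ {foxtrot, golf, hotel} = {echo}.


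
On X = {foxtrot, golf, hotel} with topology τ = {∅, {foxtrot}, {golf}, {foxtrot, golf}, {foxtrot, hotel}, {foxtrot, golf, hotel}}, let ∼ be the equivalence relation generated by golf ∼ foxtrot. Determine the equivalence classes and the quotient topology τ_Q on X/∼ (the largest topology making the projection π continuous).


X/∼ = {[foxtrot=golf], [hotel]}; |τ_Q| = 3.

Equivalence classes: [foxtrot=golf], [hotel].
Quotient map π: X → X/∼ sends foxtrot ↦ [foxtrot=golf], golf ↦ [foxtrot=golf], hotel ↦ [hotel].
For each subset V ⊆ X/∼, compute π^{-1}(V) ⊆ X and check whether π^{-1}(V) ∈ τ. V is open in τ_Q iff π^{-1}(V) ∈ τ.
  V = {}: π^{-1}(V) = ∅ ∈ τ ✓.
  V = {[foxtrot=golf]}: π^{-1}(V) = {foxtrot, golf} ∈ τ ✓.
  V = {[hotel]}: π^{-1}(V) = {hotel} ∉ τ ✗.
  V = {[foxtrot=golf], [hotel]}: π^{-1}(V) = {foxtrot, golf, hotel} ∈ τ ✓.
Open sets in the quotient: τ_Q = {{}, {[foxtrot=golf]}, {[foxtrot=golf], [hotel]}} (3 elements).


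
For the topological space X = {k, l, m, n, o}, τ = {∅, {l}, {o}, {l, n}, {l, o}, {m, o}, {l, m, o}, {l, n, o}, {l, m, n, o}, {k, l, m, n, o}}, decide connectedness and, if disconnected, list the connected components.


(X, τ) is connected.

Find clopen sets (U ∈ τ with X ∖ U ∈ τ):
  U = ∅, X ∖ U = {k, l, m, n, o} — both open, so U is clopen.
  U = {k, l, m, n, o}, X ∖ U = ∅ — both open, so U is clopen.
Only trivial clopens (∅ and X) exist, so (X, τ) is connected.
Compute connected components by grouping points that agree on all clopens:
  component: {k, l, m, n, o}


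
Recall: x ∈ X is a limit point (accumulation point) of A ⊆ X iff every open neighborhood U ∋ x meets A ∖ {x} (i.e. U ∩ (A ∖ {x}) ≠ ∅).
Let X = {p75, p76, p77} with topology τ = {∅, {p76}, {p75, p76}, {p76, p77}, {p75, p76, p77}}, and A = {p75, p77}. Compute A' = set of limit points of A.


A' = ∅

For each x ∈ X, list the open sets U ∈ τ with x ∈ U, then check whether U ∩ (A ∖ {x}) ≠ ∅ for every such U.
  x = p75: open {p75, p76} ∋ x has {p75, p76} ∩ (A ∖ {p75}) = ∅, so x is NOT a limit point.
  x = p76: open {p76} ∋ x has {p76} ∩ (A ∖ {p76}) = ∅, so x is NOT a limit point.
  x = p77: open {p76, p77} ∋ x has {p76, p77} ∩ (A ∖ {p77}) = ∅, so x is NOT a limit point.
Collecting: A' = ∅.


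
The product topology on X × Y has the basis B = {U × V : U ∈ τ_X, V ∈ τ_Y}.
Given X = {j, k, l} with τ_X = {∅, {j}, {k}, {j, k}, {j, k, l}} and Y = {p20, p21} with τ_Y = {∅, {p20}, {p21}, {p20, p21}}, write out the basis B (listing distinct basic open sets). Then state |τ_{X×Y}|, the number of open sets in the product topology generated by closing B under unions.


Basis B = {∅ × ∅, {j} × {p20}, {j} × {p21}, {k} × {p20}, {k} × {p21}, {j} × {p20, p21}, {j, k} × {p20}, {j, k} × {p21}, {k} × {p20, p21}, {j, k, l} × {p20}, {j, k, l} × {p21}, {j, k} × {p20, p21}, {j, k, l} × {p20, p21}}; |τ_{X×Y}| = 25.

Enumerate products U × V with U ∈ τ_X, V ∈ τ_Y (deduplicated):
  ∅ × ∅ = {} (∅)
  {j} × {p20} = {(j,p20)}
  {j} × {p21} = {(j,p21)}
  {k} × {p20} = {(k,p20)}
  {k} × {p21} = {(k,p21)}
  {j} × {p20, p21} = {(j,p20), (j,p21)}
  {j, k} × {p20} = {(j,p20), (k,p20)}
  {j, k} × {p21} = {(j,p21), (k,p21)}
  {k} × {p20, p21} = {(k,p20), (k,p21)}
  {j, k, l} × {p20} = {(j,p20), (k,p20), (l,p20)}
  {j, k, l} × {p21} = {(j,p21), (k,p21), (l,p21)}
  {j, k} × {p20, p21} = {(j,p20), (j,p21), (k,p20), (k,p21)}
  {j, k, l} × {p20, p21} = {(j,p20), (j,p21), (k,p20), (k,p21), (l,p20), (l,p21)}
These 13 distinct sets form the basis B.
Close under arbitrary unions to get τ_{X×Y}; counting gives |τ_{X×Y}| = 25.


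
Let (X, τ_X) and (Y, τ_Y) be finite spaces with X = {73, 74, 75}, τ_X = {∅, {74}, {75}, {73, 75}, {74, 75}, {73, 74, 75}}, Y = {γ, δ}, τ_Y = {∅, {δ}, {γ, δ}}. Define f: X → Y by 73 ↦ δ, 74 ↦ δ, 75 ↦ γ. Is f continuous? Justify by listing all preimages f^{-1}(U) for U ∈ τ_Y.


f is NOT continuous.

Compute f^{-1}(U) for each U ∈ τ_Y:
  U = ∅: f^{-1}(U) = ∅ ∈ τ_X ✓.
  U = {δ}: f^{-1}(U) = {73, 74} ∉ τ_X ✗.
  U = {γ, δ}: f^{-1}(U) = {73, 74, 75} ∈ τ_X ✓.
Found U = {δ} with f^{-1}(U) = {73, 74} not in τ_X. Therefore f is NOT continuous.


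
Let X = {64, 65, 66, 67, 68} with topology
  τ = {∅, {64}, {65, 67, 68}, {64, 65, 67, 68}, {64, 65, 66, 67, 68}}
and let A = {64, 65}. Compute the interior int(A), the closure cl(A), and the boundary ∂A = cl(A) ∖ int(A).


int(A) = {64}, cl(A) = {64, 65, 66, 67, 68}, ∂A = {65, 66, 67, 68}.

Closed sets in (X, τ) are complements of opens:
  closed(X, τ) = {∅, {66}, {64, 66}, {65, 66, 67, 68}, {64, 65, 66, 67, 68}}.
int(A) = ⋃ {U ∈ τ : U ⊆ A}. Opens contained in A: ∅, {64}.
Taking the union of these: int(A) = {64}.
cl(A) = ⋂ {C closed : A ⊆ C}. Closed sets containing A: {64, 65, 66, 67, 68}.
Intersecting these: cl(A) = {64, 65, 66, 67, 68}.
∂A = cl(A) ∖ int(A) = {64, 65, 66, 67, 68} ∖ {64} = {65, 66, 67, 68}.


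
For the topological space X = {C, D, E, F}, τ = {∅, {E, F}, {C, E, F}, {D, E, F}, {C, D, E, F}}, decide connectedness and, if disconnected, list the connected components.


(X, τ) is connected.

Find clopen sets (U ∈ τ with X ∖ U ∈ τ):
  U = ∅, X ∖ U = {C, D, E, F} — both open, so U is clopen.
  U = {C, D, E, F}, X ∖ U = ∅ — both open, so U is clopen.
Only trivial clopens (∅ and X) exist, so (X, τ) is connected.
Compute connected components by grouping points that agree on all clopens:
  component: {C, D, E, F}


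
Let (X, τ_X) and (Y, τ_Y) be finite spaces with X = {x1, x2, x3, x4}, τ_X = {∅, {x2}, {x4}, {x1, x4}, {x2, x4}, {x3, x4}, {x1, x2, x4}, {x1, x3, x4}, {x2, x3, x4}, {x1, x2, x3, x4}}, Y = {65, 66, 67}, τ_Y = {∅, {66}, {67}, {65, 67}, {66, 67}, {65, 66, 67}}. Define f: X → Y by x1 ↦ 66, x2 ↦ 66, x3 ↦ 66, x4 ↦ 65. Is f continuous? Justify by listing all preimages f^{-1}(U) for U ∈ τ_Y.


f is NOT continuous.

Compute f^{-1}(U) for each U ∈ τ_Y:
  U = ∅: f^{-1}(U) = ∅ ∈ τ_X ✓.
  U = {66}: f^{-1}(U) = {x1, x2, x3} ∉ τ_X ✗.
  U = {67}: f^{-1}(U) = ∅ ∈ τ_X ✓.
  U = {65, 67}: f^{-1}(U) = {x4} ∈ τ_X ✓.
  U = {66, 67}: f^{-1}(U) = {x1, x2, x3} ∉ τ_X ✗.
  U = {65, 66, 67}: f^{-1}(U) = {x1, x2, x3, x4} ∈ τ_X ✓.
Found U = {66} with f^{-1}(U) = {x1, x2, x3} not in τ_X. Therefore f is NOT continuous.


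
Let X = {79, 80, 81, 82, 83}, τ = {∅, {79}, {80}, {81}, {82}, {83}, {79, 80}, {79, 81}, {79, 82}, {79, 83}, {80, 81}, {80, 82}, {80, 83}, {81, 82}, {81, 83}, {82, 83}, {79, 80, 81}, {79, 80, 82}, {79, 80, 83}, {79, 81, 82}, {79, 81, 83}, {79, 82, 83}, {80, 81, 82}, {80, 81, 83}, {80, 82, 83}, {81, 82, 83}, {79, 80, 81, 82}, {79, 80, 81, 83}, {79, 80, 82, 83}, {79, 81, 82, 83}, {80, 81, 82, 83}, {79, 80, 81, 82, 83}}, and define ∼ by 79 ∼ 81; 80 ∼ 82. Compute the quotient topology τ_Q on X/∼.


X/∼ = {[79=81], [80=82], [83]}; |τ_Q| = 8.

Equivalence classes: [79=81], [80=82], [83].
Quotient map π: X → X/∼ sends 79 ↦ [79=81], 80 ↦ [80=82], 81 ↦ [79=81], 82 ↦ [80=82], 83 ↦ [83].
For each subset V ⊆ X/∼, compute π^{-1}(V) ⊆ X and check whether π^{-1}(V) ∈ τ. V is open in τ_Q iff π^{-1}(V) ∈ τ.
  V = {}: π^{-1}(V) = ∅ ∈ τ ✓.
  V = {[79=81]}: π^{-1}(V) = {79, 81} ∈ τ ✓.
  V = {[80=82]}: π^{-1}(V) = {80, 82} ∈ τ ✓.
  V = {[79=81], [80=82]}: π^{-1}(V) = {79, 80, 81, 82} ∈ τ ✓.
  V = {[83]}: π^{-1}(V) = {83} ∈ τ ✓.
  V = {[79=81], [83]}: π^{-1}(V) = {79, 81, 83} ∈ τ ✓.
  V = {[80=82], [83]}: π^{-1}(V) = {80, 82, 83} ∈ τ ✓.
  V = {[79=81], [80=82], [83]}: π^{-1}(V) = {79, 80, 81, 82, 83} ∈ τ ✓.
Open sets in the quotient: τ_Q = {{}, {[79=81]}, {[80=82]}, {[79=81], [80=82]}, {[83]}, {[79=81], [83]}, {[80=82], [83]}, {[79=81], [80=82], [83]}} (8 elements).


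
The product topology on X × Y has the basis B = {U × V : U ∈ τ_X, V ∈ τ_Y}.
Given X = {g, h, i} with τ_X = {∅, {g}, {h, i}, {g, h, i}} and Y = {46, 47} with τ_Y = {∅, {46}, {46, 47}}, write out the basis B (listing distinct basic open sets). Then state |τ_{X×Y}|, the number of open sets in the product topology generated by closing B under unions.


Basis B = {∅ × ∅, {g} × {46}, {g} × {46, 47}, {h, i} × {46}, {g, h, i} × {46}, {h, i} × {46, 47}, {g, h, i} × {46, 47}}; |τ_{X×Y}| = 9.

Enumerate products U × V with U ∈ τ_X, V ∈ τ_Y (deduplicated):
  ∅ × ∅ = {} (∅)
  {g} × {46} = {(g,46)}
  {g} × {46, 47} = {(g,46), (g,47)}
  {h, i} × {46} = {(h,46), (i,46)}
  {g, h, i} × {46} = {(g,46), (h,46), (i,46)}
  {h, i} × {46, 47} = {(h,46), (h,47), (i,46), (i,47)}
  {g, h, i} × {46, 47} = {(g,46), (g,47), (h,46), (h,47), (i,46), (i,47)}
These 7 distinct sets form the basis B.
Close under arbitrary unions to get τ_{X×Y}; counting gives |τ_{X×Y}| = 9.


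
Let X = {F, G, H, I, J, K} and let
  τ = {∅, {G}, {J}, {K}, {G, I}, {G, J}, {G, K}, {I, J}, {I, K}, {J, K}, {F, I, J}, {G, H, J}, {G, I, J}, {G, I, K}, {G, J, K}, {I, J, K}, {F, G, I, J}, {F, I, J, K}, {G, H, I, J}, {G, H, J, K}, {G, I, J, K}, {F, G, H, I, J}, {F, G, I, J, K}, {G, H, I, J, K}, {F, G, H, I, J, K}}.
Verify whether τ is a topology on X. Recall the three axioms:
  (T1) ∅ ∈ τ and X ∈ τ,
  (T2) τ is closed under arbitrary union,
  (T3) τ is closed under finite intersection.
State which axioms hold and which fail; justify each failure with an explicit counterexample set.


τ is NOT a topology on X.

Axiom (T1): ∅ ∈ τ? Yes; X ∈ τ? Yes.
Axiom (T2/T3): check pairwise unions and intersections of members of τ.
Counterexample for (T3): {G, I} ∩ {I, J} = {I} ∉ τ. Therefore τ is NOT a topology.


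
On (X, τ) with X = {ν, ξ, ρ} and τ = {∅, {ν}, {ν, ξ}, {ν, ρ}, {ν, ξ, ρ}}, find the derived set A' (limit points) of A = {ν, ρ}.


A' = {ξ, ρ}

For each x ∈ X, list the open sets U ∈ τ with x ∈ U, then check whether U ∩ (A ∖ {x}) ≠ ∅ for every such U.
  x = ν: open {ν} ∋ x has {ν} ∩ (A ∖ {ν}) = ∅, so x is NOT a limit point.
  x = ξ: opens ∋ x are {ν, ξ}, {ν, ξ, ρ}; each meets A ∖ {ξ}, so x IS a limit point.
  x = ρ: opens ∋ x are {ν, ρ}, {ν, ξ, ρ}; each meets A ∖ {ρ}, so x IS a limit point.
Collecting: A' = {ξ, ρ}.


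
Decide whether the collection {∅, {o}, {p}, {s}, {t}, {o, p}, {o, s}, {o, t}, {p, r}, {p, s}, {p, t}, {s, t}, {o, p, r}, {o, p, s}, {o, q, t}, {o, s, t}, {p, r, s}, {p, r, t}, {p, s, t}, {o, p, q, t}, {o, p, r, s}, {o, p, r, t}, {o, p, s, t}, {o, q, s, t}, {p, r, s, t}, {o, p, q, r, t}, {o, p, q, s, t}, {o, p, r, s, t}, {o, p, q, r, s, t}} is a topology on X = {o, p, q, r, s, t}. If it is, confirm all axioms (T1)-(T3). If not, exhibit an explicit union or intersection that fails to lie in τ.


τ is NOT a topology on X.

Axiom (T1): ∅ ∈ τ? Yes; X ∈ τ? Yes.
Axiom (T2/T3): check pairwise unions and intersections of members of τ.
Counterexample for (T2): {o} ∪ {p, t} = {o, p, t} ∉ τ. Therefore τ is NOT a topology.


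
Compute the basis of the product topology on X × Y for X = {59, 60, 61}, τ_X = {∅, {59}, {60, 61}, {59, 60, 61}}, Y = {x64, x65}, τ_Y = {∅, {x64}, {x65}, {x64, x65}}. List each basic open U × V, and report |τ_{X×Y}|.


Basis B = {∅ × ∅, {59} × {x64}, {59} × {x65}, {59} × {x64, x65}, {60, 61} × {x64}, {60, 61} × {x65}, {59, 60, 61} × {x64}, {59, 60, 61} × {x65}, {60, 61} × {x64, x65}, {59, 60, 61} × {x64, x65}}; |τ_{X×Y}| = 16.

Enumerate products U × V with U ∈ τ_X, V ∈ τ_Y (deduplicated):
  ∅ × ∅ = {} (∅)
  {59} × {x64} = {(59,x64)}
  {59} × {x65} = {(59,x65)}
  {59} × {x64, x65} = {(59,x64), (59,x65)}
  {60, 61} × {x64} = {(60,x64), (61,x64)}
  {60, 61} × {x65} = {(60,x65), (61,x65)}
  {59, 60, 61} × {x64} = {(59,x64), (60,x64), (61,x64)}
  {59, 60, 61} × {x65} = {(59,x65), (60,x65), (61,x65)}
  {60, 61} × {x64, x65} = {(60,x64), (60,x65), (61,x64), (61,x65)}
  {59, 60, 61} × {x64, x65} = {(59,x64), (59,x65), (60,x64), (60,x65), (61,x64), (61,x65)}
These 10 distinct sets form the basis B.
Close under arbitrary unions to get τ_{X×Y}; counting gives |τ_{X×Y}| = 16.


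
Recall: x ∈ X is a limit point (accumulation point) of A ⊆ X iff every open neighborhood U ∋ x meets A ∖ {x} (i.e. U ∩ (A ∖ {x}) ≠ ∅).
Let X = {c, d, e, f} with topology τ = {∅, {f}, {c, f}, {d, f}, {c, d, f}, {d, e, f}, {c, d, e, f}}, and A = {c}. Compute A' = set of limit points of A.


A' = ∅

For each x ∈ X, list the open sets U ∈ τ with x ∈ U, then check whether U ∩ (A ∖ {x}) ≠ ∅ for every such U.
  x = c: open {c, f} ∋ x has {c, f} ∩ (A ∖ {c}) = ∅, so x is NOT a limit point.
  x = d: open {d, f} ∋ x has {d, f} ∩ (A ∖ {d}) = ∅, so x is NOT a limit point.
  x = e: open {d, e, f} ∋ x has {d, e, f} ∩ (A ∖ {e}) = ∅, so x is NOT a limit point.
  x = f: open {f} ∋ x has {f} ∩ (A ∖ {f}) = ∅, so x is NOT a limit point.
Collecting: A' = ∅.


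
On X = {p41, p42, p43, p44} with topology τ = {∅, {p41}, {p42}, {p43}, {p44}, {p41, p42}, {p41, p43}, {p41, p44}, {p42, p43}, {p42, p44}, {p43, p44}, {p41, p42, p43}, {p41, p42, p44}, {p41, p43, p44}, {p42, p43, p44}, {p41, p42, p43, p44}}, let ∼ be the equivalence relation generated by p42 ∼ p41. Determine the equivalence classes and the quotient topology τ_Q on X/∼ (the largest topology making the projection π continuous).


X/∼ = {[p41=p42], [p43], [p44]}; |τ_Q| = 8.

Equivalence classes: [p41=p42], [p43], [p44].
Quotient map π: X → X/∼ sends p41 ↦ [p41=p42], p42 ↦ [p41=p42], p43 ↦ [p43], p44 ↦ [p44].
For each subset V ⊆ X/∼, compute π^{-1}(V) ⊆ X and check whether π^{-1}(V) ∈ τ. V is open in τ_Q iff π^{-1}(V) ∈ τ.
  V = {}: π^{-1}(V) = ∅ ∈ τ ✓.
  V = {[p41=p42]}: π^{-1}(V) = {p41, p42} ∈ τ ✓.
  V = {[p43]}: π^{-1}(V) = {p43} ∈ τ ✓.
  V = {[p41=p42], [p43]}: π^{-1}(V) = {p41, p42, p43} ∈ τ ✓.
  V = {[p44]}: π^{-1}(V) = {p44} ∈ τ ✓.
  V = {[p41=p42], [p44]}: π^{-1}(V) = {p41, p42, p44} ∈ τ ✓.
  V = {[p43], [p44]}: π^{-1}(V) = {p43, p44} ∈ τ ✓.
  V = {[p41=p42], [p43], [p44]}: π^{-1}(V) = {p41, p42, p43, p44} ∈ τ ✓.
Open sets in the quotient: τ_Q = {{}, {[p41=p42]}, {[p43]}, {[p41=p42], [p43]}, {[p44]}, {[p41=p42], [p44]}, {[p43], [p44]}, {[p41=p42], [p43], [p44]}} (8 elements).


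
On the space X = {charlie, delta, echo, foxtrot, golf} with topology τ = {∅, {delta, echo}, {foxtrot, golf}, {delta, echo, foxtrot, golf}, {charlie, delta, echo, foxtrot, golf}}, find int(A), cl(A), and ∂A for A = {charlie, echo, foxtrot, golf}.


int(A) = {foxtrot, golf}, cl(A) = {charlie, delta, echo, foxtrot, golf}, ∂A = {charlie, delta, echo}.

Closed sets in (X, τ) are complements of opens:
  closed(X, τ) = {∅, {charlie}, {charlie, delta, echo}, {charlie, foxtrot, golf}, {charlie, delta, echo, foxtrot, golf}}.
int(A) = ⋃ {U ∈ τ : U ⊆ A}. Opens contained in A: ∅, {foxtrot, golf}.
Taking the union of these: int(A) = {foxtrot, golf}.
cl(A) = ⋂ {C closed : A ⊆ C}. Closed sets containing A: {charlie, delta, echo, foxtrot, golf}.
Intersecting these: cl(A) = {charlie, delta, echo, foxtrot, golf}.
∂A = cl(A) ∖ int(A) = {charlie, delta, echo, foxtrot, golf} ∖ {foxtrot, golf} = {charlie, delta, echo}.


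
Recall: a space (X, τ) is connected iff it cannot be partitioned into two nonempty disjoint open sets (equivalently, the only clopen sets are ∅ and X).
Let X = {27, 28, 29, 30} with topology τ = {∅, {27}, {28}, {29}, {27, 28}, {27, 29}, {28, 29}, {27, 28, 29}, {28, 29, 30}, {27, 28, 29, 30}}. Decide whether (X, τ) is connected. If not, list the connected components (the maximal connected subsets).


(X, τ) is disconnected; components = [{27}, {28, 29, 30}].

Find clopen sets (U ∈ τ with X ∖ U ∈ τ):
  U = ∅, X ∖ U = {27, 28, 29, 30} — both open, so U is clopen.
  U = {27}, X ∖ U = {28, 29, 30} — both open, so U is clopen.
  U = {28, 29, 30}, X ∖ U = {27} — both open, so U is clopen.
  U = {27, 28, 29, 30}, X ∖ U = ∅ — both open, so U is clopen.
Nontrivial clopen(s) exist: e.g. {27}. So (X, τ) is disconnected.
Compute connected components by grouping points that agree on all clopens:
  component: {27}
  component: {28, 29, 30}


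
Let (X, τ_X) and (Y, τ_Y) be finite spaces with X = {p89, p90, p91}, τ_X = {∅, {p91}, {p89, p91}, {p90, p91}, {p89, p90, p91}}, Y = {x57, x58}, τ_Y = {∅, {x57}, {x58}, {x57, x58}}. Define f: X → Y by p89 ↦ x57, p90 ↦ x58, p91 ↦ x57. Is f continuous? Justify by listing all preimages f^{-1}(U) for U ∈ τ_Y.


f is NOT continuous.

Compute f^{-1}(U) for each U ∈ τ_Y:
  U = ∅: f^{-1}(U) = ∅ ∈ τ_X ✓.
  U = {x57}: f^{-1}(U) = {p89, p91} ∈ τ_X ✓.
  U = {x58}: f^{-1}(U) = {p90} ∉ τ_X ✗.
  U = {x57, x58}: f^{-1}(U) = {p89, p90, p91} ∈ τ_X ✓.
Found U = {x58} with f^{-1}(U) = {p90} not in τ_X. Therefore f is NOT continuous.
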